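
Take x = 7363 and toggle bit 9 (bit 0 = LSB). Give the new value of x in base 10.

x = 1110011000011
bit 9 is currently 0; toggle it via x ^ (1 << 9) = x ^ 512
→ 1111011000011 = 7875

7875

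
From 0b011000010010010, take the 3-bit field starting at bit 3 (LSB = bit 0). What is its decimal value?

2

v = 011000010010010
Shift right by 3: 011000010010
Mask low 3 bits: 010 = 2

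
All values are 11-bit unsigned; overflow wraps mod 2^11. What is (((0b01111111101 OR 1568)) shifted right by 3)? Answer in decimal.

0b01111111101 = 01111111101
1568 = 11000100000
→ OR → 11111111101 = 2045
→ shifted right by 3 → 00011111111 = 255

255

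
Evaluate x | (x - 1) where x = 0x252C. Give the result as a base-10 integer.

9519

x = 10010100101100 = 9516
x - 1 = 10010100101011
OR    = 10010100101111 = 9519
(x | (x - 1) sets all bits below the lowest set bit.)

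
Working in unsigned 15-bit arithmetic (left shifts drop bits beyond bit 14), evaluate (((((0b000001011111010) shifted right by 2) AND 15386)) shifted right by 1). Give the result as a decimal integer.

13

0b000001011111010 = 000001011111010
→ shifted right by 2 → 000000010111110 = 190
15386 = 011110000011010
→ AND → 000000000011010 = 26
→ shifted right by 1 → 000000000001101 = 13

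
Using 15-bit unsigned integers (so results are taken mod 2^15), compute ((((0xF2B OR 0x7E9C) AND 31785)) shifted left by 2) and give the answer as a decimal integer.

28836

0xF2B = 000111100101011
0x7E9C = 111111010011100
→ OR → 111111110111111 = 32703
31785 = 111110000101001
→ AND → 111110000101001 = 31785
→ shifted left by 2 (mod 2^15) → 111000010100100 = 28836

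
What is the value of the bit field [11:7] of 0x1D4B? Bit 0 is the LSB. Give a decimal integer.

26

v = 01110101001011
Shift right by 7: 0111010
Mask low 5 bits: 11010 = 26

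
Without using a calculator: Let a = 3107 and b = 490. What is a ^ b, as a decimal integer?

3107 = 110000100011
490 = 000111101010
XOR → 110111001001 = 3529

3529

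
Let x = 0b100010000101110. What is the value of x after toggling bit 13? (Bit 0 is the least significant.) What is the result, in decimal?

x = 100010000101110
bit 13 is currently 0; toggle it via x ^ (1 << 13) = x ^ 8192
→ 110010000101110 = 25646

25646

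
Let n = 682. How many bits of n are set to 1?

5

682 = 1010101010
Count the 1s: 1 + 1 + 1 + 1 + 1 = 5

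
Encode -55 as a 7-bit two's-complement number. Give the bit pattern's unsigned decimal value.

73

55 in 7 bits: 0110111
Invert: 1001000
Add 1:  1001001 = 73
(Check: 2^7 - 55 = 128 - 55 = 73.)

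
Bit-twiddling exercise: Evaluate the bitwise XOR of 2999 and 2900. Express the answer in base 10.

227

2999 = 101110110111
2900 = 101101010100
XOR → 000011100011 = 227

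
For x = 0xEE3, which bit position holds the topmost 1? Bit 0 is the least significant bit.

0xEE3 = 111011100011
The topmost 1 is at position 11 (since 2^11 = 2048 ≤ 3811 < 4096).

11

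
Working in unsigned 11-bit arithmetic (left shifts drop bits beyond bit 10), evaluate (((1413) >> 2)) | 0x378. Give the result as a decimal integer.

889

1413 = 10110000101
→ >> 2 → 00101100001 = 353
0x378 = 01101111000
→ | → 01101111001 = 889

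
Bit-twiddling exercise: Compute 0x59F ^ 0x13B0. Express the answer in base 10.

5679

0x59F = 0010110011111
0x13B0 = 1001110110000
XOR → 1011000101111 = 5679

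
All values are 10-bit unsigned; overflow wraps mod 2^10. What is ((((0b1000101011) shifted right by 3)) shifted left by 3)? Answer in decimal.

552

0b1000101011 = 1000101011
→ shifted right by 3 → 0001000101 = 69
→ shifted left by 3 (mod 2^10) → 1000101000 = 552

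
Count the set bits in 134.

3

134 = 10000110
Count the 1s: 1 + 1 + 1 = 3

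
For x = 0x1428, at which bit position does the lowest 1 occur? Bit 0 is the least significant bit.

0x1428 = 1010000101000
Trailing zeros: 3, so the lowest set bit is bit 3 (value 8).

3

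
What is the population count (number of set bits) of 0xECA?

0xECA = 111011001010
Count the 1s: 1 + 1 + 1 + 1 + 1 + 1 + 1 = 7

7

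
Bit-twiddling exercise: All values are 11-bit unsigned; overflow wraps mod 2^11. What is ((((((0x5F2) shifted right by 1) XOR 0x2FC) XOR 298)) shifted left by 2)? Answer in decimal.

1212

0x5F2 = 10111110010
→ shifted right by 1 → 01011111001 = 761
0x2FC = 01011111100
→ XOR → 00000000101 = 5
298 = 00100101010
→ XOR → 00100101111 = 303
→ shifted left by 2 (mod 2^11) → 10010111100 = 1212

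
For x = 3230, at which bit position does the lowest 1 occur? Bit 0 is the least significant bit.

3230 = 110010011110
Trailing zeros: 1, so the lowest set bit is bit 1 (value 2).

1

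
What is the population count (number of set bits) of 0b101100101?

5

n = 101100101
Count the 1s: 1 + 1 + 1 + 1 + 1 = 5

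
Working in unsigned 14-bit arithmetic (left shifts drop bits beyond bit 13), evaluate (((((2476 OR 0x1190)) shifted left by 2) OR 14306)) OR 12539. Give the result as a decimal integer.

2476 = 00100110101100
0x1190 = 01000110010000
→ OR → 01100110111100 = 6588
→ shifted left by 2 (mod 2^14) → 10011011110000 = 9968
14306 = 11011111100010
→ OR → 11011111110010 = 14322
12539 = 11000011111011
→ OR → 11011111111011 = 14331

14331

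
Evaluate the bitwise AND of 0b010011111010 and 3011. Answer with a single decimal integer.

a = 010011111010
3011 = 101111000011
AND → 000011000010 = 194

194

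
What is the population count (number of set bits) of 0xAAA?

0xAAA = 101010101010
Count the 1s: 1 + 1 + 1 + 1 + 1 + 1 = 6

6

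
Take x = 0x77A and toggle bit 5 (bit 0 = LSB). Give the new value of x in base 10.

x = 11101111010
bit 5 is currently 1; toggle it via x ^ (1 << 5) = x ^ 32
→ 11101011010 = 1882

1882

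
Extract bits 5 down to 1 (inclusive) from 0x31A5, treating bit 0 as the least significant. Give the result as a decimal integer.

18

v = 011000110100101
Shift right by 1: 01100011010010
Mask low 5 bits: 10010 = 18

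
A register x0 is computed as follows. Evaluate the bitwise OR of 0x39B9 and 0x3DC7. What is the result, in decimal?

15871

0x39B9 = 11100110111001
0x3DC7 = 11110111000111
 OR → 11110111111111 = 15871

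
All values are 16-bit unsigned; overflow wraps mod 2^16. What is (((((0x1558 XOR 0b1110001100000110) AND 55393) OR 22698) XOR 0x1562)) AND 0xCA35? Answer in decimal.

51200

0x1558 = 0001010101011000
0b1110001100000110 = 1110001100000110
→ XOR → 1111011001011110 = 63070
55393 = 1101100001100001
→ AND → 1101000001000000 = 53312
22698 = 0101100010101010
→ OR → 1101100011101010 = 55530
0x1562 = 0001010101100010
→ XOR → 1100110110001000 = 52616
0xCA35 = 1100101000110101
→ AND → 1100100000000000 = 51200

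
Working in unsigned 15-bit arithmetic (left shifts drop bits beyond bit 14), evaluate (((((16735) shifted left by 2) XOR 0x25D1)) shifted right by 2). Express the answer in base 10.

2091

16735 = 100000101011111
→ shifted left by 2 (mod 2^15) → 000010101111100 = 1404
0x25D1 = 010010111010001
→ XOR → 010000010101101 = 8365
→ shifted right by 2 → 000100000101011 = 2091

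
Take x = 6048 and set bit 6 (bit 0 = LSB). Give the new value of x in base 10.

x = 1011110100000
bit 6 is currently 0; set it via x | (1 << 6) = x | 64
→ 1011111100000 = 6112

6112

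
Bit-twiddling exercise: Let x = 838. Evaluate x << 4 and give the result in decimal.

838 = 00001101000110
shift left by 4 → 11010001100000 = 13408
(equivalently, 838 × 2^4 = 838 × 16)

13408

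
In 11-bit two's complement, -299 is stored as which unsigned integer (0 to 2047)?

299 in 11 bits: 00100101011
Invert: 11011010100
Add 1:  11011010101 = 1749
(Check: 2^11 - 299 = 2048 - 299 = 1749.)

1749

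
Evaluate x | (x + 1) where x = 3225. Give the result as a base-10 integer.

3227

x = 110010011001 = 3225
x + 1 = 110010011010
OR    = 110010011011 = 3227
(x | (x + 1) sets the lowest cleared bit.)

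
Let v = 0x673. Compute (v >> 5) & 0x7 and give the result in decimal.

v = 0011001110011
Shift right by 5: 00110011
Mask low 3 bits: 011 = 3

3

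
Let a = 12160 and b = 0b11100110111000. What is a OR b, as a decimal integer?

16312

12160 = 10111110000000
b = 11100110111000
 OR → 11111110111000 = 16312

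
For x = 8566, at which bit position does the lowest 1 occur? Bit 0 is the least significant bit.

8566 = 10000101110110
Trailing zeros: 1, so the lowest set bit is bit 1 (value 2).

1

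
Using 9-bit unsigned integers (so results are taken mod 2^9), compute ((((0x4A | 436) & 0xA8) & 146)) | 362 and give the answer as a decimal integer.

0x4A = 001001010
436 = 110110100
→ | → 111111110 = 510
0xA8 = 010101000
→ & → 010101000 = 168
146 = 010010010
→ & → 010000000 = 128
362 = 101101010
→ | → 111101010 = 490

490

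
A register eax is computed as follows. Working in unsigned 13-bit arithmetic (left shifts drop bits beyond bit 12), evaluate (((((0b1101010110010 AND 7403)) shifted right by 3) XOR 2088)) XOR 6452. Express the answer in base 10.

0b1101010110010 = 1101010110010
7403 = 1110011101011
→ AND → 1100010100010 = 6306
→ shifted right by 3 → 0001100010100 = 788
2088 = 0100000101000
→ XOR → 0101100111100 = 2876
6452 = 1100100110100
→ XOR → 1001000001000 = 4616

4616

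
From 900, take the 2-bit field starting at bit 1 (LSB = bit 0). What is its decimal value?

v = 0001110000100
Shift right by 1: 000111000010
Mask low 2 bits: 10 = 2

2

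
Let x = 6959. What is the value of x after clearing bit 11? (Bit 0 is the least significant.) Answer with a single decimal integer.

x = 1101100101111
bit 11 is currently 1; clear it via x & ~(1 << 11) = x & ~2048
→ 1001100101111 = 4911

4911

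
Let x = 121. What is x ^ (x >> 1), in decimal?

x = 1111001 = 121
x>>1 = 0111100
XOR  = 1000101 = 69
(x ^ (x >> 1) gives the standard binary-reflected Gray code of x.)

69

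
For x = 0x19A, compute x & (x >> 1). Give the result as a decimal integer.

x = 110011010 = 410
x>>1 = 011001101
AND  = 010001000 = 136
(x & (x >> 1) has a 1 wherever x has two consecutive 1 bits.)

136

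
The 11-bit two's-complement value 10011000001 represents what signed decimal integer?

-831

pattern = 10011000001 (MSB is 1 ⇒ negative)
Invert: 01100111110, add 1 → 01100111111 = 831, so the value is -831.
(Equivalently: 1217 - 2^11 = 1217 - 2048 = -831.)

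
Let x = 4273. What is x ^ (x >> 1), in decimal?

x = 1000010110001 = 4273
x>>1 = 0100001011000
XOR  = 1100011101001 = 6377
(x ^ (x >> 1) gives the standard binary-reflected Gray code of x.)

6377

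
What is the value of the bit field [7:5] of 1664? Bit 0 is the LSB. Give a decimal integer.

v = 11010000000
Shift right by 5: 110100
Mask low 3 bits: 100 = 4

4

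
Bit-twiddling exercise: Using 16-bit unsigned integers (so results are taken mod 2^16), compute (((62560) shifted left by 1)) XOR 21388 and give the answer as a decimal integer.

47948

62560 = 1111010001100000
→ shifted left by 1 (mod 2^16) → 1110100011000000 = 59584
21388 = 0101001110001100
→ XOR → 1011101101001100 = 47948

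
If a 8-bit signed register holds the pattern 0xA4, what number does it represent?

-92

pattern = 10100100 (MSB is 1 ⇒ negative)
Invert: 01011011, add 1 → 01011100 = 92, so the value is -92.
(Equivalently: 164 - 2^8 = 164 - 256 = -92.)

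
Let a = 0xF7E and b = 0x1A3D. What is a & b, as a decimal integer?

0xF7E = 0111101111110
0x1A3D = 1101000111101
AND → 0101000111100 = 2620

2620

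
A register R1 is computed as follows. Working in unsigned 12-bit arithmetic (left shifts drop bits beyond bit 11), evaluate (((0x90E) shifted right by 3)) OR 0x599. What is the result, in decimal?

1465

0x90E = 100100001110
→ shifted right by 3 → 000100100001 = 289
0x599 = 010110011001
→ OR → 010110111001 = 1465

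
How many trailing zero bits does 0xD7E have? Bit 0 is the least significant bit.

0xD7E = 110101111110
Trailing zeros: 1, so the lowest set bit is bit 1 (value 2).

1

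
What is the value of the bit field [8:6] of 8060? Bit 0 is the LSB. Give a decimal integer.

5

v = 01111101111100
Shift right by 6: 01111101
Mask low 3 bits: 101 = 5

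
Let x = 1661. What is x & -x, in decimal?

1

x = 11001111101 = 1661
-x (two's complement) = …00110000011
AND   = 00000000001 = 1
(x & -x isolates the lowest set bit of x.)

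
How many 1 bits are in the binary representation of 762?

7

762 = 1011111010
Count the 1s: 1 + 1 + 1 + 1 + 1 + 1 + 1 = 7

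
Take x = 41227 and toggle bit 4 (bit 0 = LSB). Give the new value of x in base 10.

41243

x = 1010000100001011
bit 4 is currently 0; toggle it via x ^ (1 << 4) = x ^ 16
→ 1010000100011011 = 41243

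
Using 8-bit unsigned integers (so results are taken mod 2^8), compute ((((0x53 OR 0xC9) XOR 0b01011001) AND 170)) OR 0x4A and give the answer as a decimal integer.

0x53 = 01010011
0xC9 = 11001001
→ OR → 11011011 = 219
0b01011001 = 01011001
→ XOR → 10000010 = 130
170 = 10101010
→ AND → 10000010 = 130
0x4A = 01001010
→ OR → 11001010 = 202

202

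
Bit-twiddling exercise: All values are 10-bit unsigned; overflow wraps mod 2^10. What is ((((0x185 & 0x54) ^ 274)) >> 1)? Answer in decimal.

139

0x185 = 0110000101
0x54 = 0001010100
→ & → 0000000100 = 4
274 = 0100010010
→ ^ → 0100010110 = 278
→ >> 1 → 0010001011 = 139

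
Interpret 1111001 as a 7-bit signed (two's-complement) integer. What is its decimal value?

-7

pattern = 1111001 (MSB is 1 ⇒ negative)
Invert: 0000110, add 1 → 0000111 = 7, so the value is -7.
(Equivalently: 121 - 2^7 = 121 - 128 = -7.)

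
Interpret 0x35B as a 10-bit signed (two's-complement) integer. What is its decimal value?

-165

pattern = 1101011011 (MSB is 1 ⇒ negative)
Invert: 0010100100, add 1 → 0010100101 = 165, so the value is -165.
(Equivalently: 859 - 2^10 = 859 - 1024 = -165.)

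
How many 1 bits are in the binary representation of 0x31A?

5

0x31A = 1100011010
Count the 1s: 1 + 1 + 1 + 1 + 1 = 5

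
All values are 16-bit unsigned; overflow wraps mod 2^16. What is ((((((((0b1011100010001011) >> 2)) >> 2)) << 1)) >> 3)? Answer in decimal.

0b1011100010001011 = 1011100010001011
→ >> 2 → 0010111000100010 = 11810
→ >> 2 → 0000101110001000 = 2952
→ << 1 (mod 2^16) → 0001011100010000 = 5904
→ >> 3 → 0000001011100010 = 738

738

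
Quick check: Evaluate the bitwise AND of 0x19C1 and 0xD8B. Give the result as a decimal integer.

2433

0x19C1 = 1100111000001
0xD8B = 0110110001011
AND → 0100110000001 = 2433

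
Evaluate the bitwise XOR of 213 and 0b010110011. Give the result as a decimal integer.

213 = 11010101
b = 10110011
XOR → 01100110 = 102

102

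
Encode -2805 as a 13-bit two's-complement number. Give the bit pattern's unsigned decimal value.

2805 in 13 bits: 0101011110101
Invert: 1010100001010
Add 1:  1010100001011 = 5387
(Check: 2^13 - 2805 = 8192 - 2805 = 5387.)

5387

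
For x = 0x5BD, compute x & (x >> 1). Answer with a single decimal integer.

156

x = 10110111101 = 1469
x>>1 = 01011011110
AND  = 00010011100 = 156
(x & (x >> 1) has a 1 wherever x has two consecutive 1 bits.)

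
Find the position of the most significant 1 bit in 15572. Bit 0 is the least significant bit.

15572 = 11110011010100
The topmost 1 is at position 13 (since 2^13 = 8192 ≤ 15572 < 16384).

13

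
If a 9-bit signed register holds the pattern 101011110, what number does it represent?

-162

pattern = 101011110 (MSB is 1 ⇒ negative)
Invert: 010100001, add 1 → 010100010 = 162, so the value is -162.
(Equivalently: 350 - 2^9 = 350 - 512 = -162.)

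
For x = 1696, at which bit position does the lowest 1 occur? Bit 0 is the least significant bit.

1696 = 11010100000
Trailing zeros: 5, so the lowest set bit is bit 5 (value 32).

5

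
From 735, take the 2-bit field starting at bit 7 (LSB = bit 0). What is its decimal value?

v = 001011011111
Shift right by 7: 00101
Mask low 2 bits: 01 = 1

1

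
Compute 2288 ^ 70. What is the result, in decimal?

2288 = 100011110000
70 = 000001000110
XOR → 100010110110 = 2230

2230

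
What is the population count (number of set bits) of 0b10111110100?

n = 10111110100
Count the 1s: 1 + 1 + 1 + 1 + 1 + 1 + 1 = 7

7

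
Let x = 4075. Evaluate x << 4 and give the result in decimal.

65200

4075 = 0000111111101011
shift left by 4 → 1111111010110000 = 65200
(equivalently, 4075 × 2^4 = 4075 × 16)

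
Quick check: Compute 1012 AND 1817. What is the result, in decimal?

1012 = 01111110100
1817 = 11100011001
AND → 01100010000 = 784

784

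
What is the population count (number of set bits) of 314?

5

314 = 100111010
Count the 1s: 1 + 1 + 1 + 1 + 1 = 5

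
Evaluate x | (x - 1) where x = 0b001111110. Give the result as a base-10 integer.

127

x = 1111110 = 126
x - 1 = 1111101
OR    = 1111111 = 127
(x | (x - 1) sets all bits below the lowest set bit.)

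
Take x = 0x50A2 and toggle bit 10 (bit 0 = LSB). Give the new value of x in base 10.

x = 0101000010100010
bit 10 is currently 0; toggle it via x ^ (1 << 10) = x ^ 1024
→ 0101010010100010 = 21666

21666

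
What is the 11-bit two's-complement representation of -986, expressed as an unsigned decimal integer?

986 in 11 bits: 01111011010
Invert: 10000100101
Add 1:  10000100110 = 1062
(Check: 2^11 - 986 = 2048 - 986 = 1062.)

1062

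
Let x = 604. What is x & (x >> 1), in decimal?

12

x = 1001011100 = 604
x>>1 = 0100101110
AND  = 0000001100 = 12
(x & (x >> 1) has a 1 wherever x has two consecutive 1 bits.)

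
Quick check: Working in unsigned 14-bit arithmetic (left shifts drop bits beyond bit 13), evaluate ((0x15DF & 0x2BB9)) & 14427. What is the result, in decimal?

0x15DF = 01010111011111
0x2BB9 = 10101110111001
→ & → 00000110011001 = 409
14427 = 11100001011011
→ & → 00000000011001 = 25

25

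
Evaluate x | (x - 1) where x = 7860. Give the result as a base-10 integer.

x = 1111010110100 = 7860
x - 1 = 1111010110011
OR    = 1111010110111 = 7863
(x | (x - 1) sets all bits below the lowest set bit.)

7863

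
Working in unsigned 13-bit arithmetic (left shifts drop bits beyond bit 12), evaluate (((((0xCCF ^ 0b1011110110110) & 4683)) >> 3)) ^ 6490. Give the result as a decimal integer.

6931

0xCCF = 0110011001111
0b1011110110110 = 1011110110110
→ ^ → 1101101111001 = 7033
4683 = 1001001001011
→ & → 1001001001001 = 4681
→ >> 3 → 0001001001001 = 585
6490 = 1100101011010
→ ^ → 1101100010011 = 6931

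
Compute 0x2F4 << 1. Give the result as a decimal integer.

0x2F4 = 01011110100
shift left by 1 → 10111101000 = 1512
(equivalently, 756 × 2^1 = 756 × 2)

1512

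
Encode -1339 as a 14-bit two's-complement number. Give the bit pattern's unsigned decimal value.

15045

1339 in 14 bits: 00010100111011
Invert: 11101011000100
Add 1:  11101011000101 = 15045
(Check: 2^14 - 1339 = 16384 - 1339 = 15045.)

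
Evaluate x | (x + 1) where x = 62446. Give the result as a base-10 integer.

x = 1111001111101110 = 62446
x + 1 = 1111001111101111
OR    = 1111001111101111 = 62447
(x | (x + 1) sets the lowest cleared bit.)

62447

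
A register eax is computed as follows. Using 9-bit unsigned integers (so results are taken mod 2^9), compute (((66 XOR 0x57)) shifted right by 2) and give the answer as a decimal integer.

66 = 001000010
0x57 = 001010111
→ XOR → 000010101 = 21
→ shifted right by 2 → 000000101 = 5

5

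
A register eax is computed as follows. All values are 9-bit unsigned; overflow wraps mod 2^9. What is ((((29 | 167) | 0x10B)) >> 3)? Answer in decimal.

55

29 = 000011101
167 = 010100111
→ | → 010111111 = 191
0x10B = 100001011
→ | → 110111111 = 447
→ >> 3 → 000110111 = 55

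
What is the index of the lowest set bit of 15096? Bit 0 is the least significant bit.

15096 = 11101011111000
Trailing zeros: 3, so the lowest set bit is bit 3 (value 8).

3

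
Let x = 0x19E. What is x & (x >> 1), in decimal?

x = 110011110 = 414
x>>1 = 011001111
AND  = 010001110 = 142
(x & (x >> 1) has a 1 wherever x has two consecutive 1 bits.)

142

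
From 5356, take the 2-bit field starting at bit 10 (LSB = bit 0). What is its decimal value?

1

v = 1010011101100
Shift right by 10: 101
Mask low 2 bits: 01 = 1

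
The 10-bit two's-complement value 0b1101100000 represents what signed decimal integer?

pattern = 1101100000 (MSB is 1 ⇒ negative)
Invert: 0010011111, add 1 → 0010100000 = 160, so the value is -160.
(Equivalently: 864 - 2^10 = 864 - 1024 = -160.)

-160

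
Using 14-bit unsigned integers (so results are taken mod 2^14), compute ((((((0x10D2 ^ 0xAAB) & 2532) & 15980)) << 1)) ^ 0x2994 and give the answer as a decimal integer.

0x10D2 = 01000011010010
0xAAB = 00101010101011
→ ^ → 01101001111001 = 6777
2532 = 00100111100100
→ & → 00100001100000 = 2144
15980 = 11111001101100
→ & → 00100001100000 = 2144
→ << 1 (mod 2^14) → 01000011000000 = 4288
0x2994 = 10100110010100
→ ^ → 11100101010100 = 14676

14676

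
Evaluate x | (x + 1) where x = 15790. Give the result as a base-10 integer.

x = 11110110101110 = 15790
x + 1 = 11110110101111
OR    = 11110110101111 = 15791
(x | (x + 1) sets the lowest cleared bit.)

15791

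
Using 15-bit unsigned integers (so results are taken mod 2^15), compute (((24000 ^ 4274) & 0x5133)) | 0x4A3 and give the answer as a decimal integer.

24000 = 101110111000000
4274 = 001000010110010
→ ^ → 100110101110010 = 19826
0x5133 = 101000100110011
→ & → 100000100110010 = 16690
0x4A3 = 000010010100011
→ | → 100010110110011 = 17843

17843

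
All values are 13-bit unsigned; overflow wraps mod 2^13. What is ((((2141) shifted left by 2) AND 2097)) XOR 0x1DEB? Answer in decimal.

7643

2141 = 0100001011101
→ shifted left by 2 (mod 2^13) → 0000101110100 = 372
2097 = 0100000110001
→ AND → 0000000110000 = 48
0x1DEB = 1110111101011
→ XOR → 1110111011011 = 7643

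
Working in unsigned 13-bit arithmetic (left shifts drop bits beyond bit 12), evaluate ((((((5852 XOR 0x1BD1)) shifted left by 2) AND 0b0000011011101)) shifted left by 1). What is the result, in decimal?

5852 = 1011011011100
0x1BD1 = 1101111010001
→ XOR → 0110100001101 = 3341
→ shifted left by 2 (mod 2^13) → 1010000110100 = 5172
0b0000011011101 = 0000011011101
→ AND → 0000000010100 = 20
→ shifted left by 1 (mod 2^13) → 0000000101000 = 40

40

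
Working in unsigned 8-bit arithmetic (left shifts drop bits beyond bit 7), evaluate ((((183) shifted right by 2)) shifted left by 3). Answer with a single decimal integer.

183 = 10110111
→ shifted right by 2 → 00101101 = 45
→ shifted left by 3 (mod 2^8) → 01101000 = 104

104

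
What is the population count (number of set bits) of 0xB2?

4

0xB2 = 10110010
Count the 1s: 1 + 1 + 1 + 1 = 4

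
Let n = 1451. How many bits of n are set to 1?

7

1451 = 10110101011
Count the 1s: 1 + 1 + 1 + 1 + 1 + 1 + 1 = 7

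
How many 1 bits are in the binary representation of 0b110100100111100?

n = 110100100111100
Count the 1s: 1 + 1 + 1 + 1 + 1 + 1 + 1 + 1 = 8

8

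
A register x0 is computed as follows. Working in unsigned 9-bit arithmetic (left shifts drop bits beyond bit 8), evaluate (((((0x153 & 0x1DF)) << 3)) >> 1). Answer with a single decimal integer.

76

0x153 = 101010011
0x1DF = 111011111
→ & → 101010011 = 339
→ << 3 (mod 2^9) → 010011000 = 152
→ >> 1 → 001001100 = 76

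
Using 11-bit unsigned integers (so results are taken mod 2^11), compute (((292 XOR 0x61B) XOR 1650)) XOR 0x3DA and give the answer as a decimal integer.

292 = 00100100100
0x61B = 11000011011
→ XOR → 11100111111 = 1855
1650 = 11001110010
→ XOR → 00101001101 = 333
0x3DA = 01111011010
→ XOR → 01010010111 = 663

663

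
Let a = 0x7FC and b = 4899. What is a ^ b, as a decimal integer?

5343

0x7FC = 0011111111100
4899 = 1001100100011
XOR → 1010011011111 = 5343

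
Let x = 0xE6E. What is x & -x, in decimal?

2

x = 111001101110 = 3694
-x (two's complement) = …000110010010
AND   = 000000000010 = 2
(x & -x isolates the lowest set bit of x.)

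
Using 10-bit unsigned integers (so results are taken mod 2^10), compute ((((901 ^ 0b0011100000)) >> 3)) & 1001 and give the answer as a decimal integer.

104

901 = 1110000101
0b0011100000 = 0011100000
→ ^ → 1101100101 = 869
→ >> 3 → 0001101100 = 108
1001 = 1111101001
→ & → 0001101000 = 104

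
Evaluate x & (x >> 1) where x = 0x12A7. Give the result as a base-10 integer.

3

x = 1001010100111 = 4775
x>>1 = 0100101010011
AND  = 0000000000011 = 3
(x & (x >> 1) has a 1 wherever x has two consecutive 1 bits.)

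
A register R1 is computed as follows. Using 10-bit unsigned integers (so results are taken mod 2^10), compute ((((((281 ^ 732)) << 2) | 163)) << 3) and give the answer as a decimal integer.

281 = 0100011001
732 = 1011011100
→ ^ → 1111000101 = 965
→ << 2 (mod 2^10) → 1100010100 = 788
163 = 0010100011
→ | → 1110110111 = 951
→ << 3 (mod 2^10) → 0110111000 = 440

440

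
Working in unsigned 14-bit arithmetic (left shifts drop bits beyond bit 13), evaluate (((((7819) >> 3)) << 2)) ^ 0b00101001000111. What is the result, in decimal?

1283

7819 = 01111010001011
→ >> 3 → 00001111010001 = 977
→ << 2 (mod 2^14) → 00111101000100 = 3908
0b00101001000111 = 00101001000111
→ ^ → 00010100000011 = 1283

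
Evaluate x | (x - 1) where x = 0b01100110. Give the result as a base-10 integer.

103

x = 1100110 = 102
x - 1 = 1100101
OR    = 1100111 = 103
(x | (x - 1) sets all bits below the lowest set bit.)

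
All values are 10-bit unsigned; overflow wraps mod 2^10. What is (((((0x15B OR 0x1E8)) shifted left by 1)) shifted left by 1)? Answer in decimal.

0x15B = 0101011011
0x1E8 = 0111101000
→ OR → 0111111011 = 507
→ shifted left by 1 (mod 2^10) → 1111110110 = 1014
→ shifted left by 1 (mod 2^10) → 1111101100 = 1004

1004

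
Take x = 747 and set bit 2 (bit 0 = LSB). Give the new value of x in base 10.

x = 1011101011
bit 2 is currently 0; set it via x | (1 << 2) = x | 4
→ 1011101111 = 751

751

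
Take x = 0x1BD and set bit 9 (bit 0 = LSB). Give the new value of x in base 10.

957

x = 00110111101
bit 9 is currently 0; set it via x | (1 << 9) = x | 512
→ 01110111101 = 957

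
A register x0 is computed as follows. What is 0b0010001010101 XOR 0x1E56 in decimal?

6659

a = 0010001010101
0x1E56 = 1111001010110
XOR → 1101000000011 = 6659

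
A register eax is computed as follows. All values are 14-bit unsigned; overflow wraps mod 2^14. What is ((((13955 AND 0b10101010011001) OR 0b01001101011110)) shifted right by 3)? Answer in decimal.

1659

13955 = 11011010000011
0b10101010011001 = 10101010011001
→ AND → 10001010000001 = 8833
0b01001101011110 = 01001101011110
→ OR → 11001111011111 = 13279
→ shifted right by 3 → 00011001111011 = 1659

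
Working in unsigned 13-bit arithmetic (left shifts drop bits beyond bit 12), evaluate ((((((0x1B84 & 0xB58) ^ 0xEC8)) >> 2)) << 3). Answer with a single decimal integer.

0x1B84 = 1101110000100
0xB58 = 0101101011000
→ & → 0101100000000 = 2816
0xEC8 = 0111011001000
→ ^ → 0010111001000 = 1480
→ >> 2 → 0000101110010 = 370
→ << 3 (mod 2^13) → 0101110010000 = 2960

2960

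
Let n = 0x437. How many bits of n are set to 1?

6

0x437 = 10000110111
Count the 1s: 1 + 1 + 1 + 1 + 1 + 1 = 6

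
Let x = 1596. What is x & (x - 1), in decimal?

1592

x = 11000111100 = 1596
x - 1 = 11000111011
AND   = 11000111000 = 1592
(x & (x - 1) clears the lowest set bit of x.)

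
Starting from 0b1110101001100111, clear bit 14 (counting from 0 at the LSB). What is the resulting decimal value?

x = 1110101001100111
bit 14 is currently 1; clear it via x & ~(1 << 14) = x & ~16384
→ 1010101001100111 = 43623

43623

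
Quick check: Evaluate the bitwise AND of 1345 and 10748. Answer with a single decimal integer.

320

1345 = 00010101000001
10748 = 10100111111100
AND → 00000101000000 = 320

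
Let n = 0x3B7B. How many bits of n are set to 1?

11

0x3B7B = 11101101111011
Count the 1s: 1 + 1 + 1 + 1 + 1 + 1 + 1 + 1 + 1 + 1 + 1 = 11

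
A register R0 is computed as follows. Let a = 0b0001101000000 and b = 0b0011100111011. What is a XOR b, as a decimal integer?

1147

a = 01101000000
b = 11100111011
XOR → 10001111011 = 1147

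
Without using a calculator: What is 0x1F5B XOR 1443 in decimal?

6904

0x1F5B = 1111101011011
1443 = 0010110100011
XOR → 1101011111000 = 6904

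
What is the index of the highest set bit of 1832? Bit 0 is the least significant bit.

1832 = 11100101000
The topmost 1 is at position 10 (since 2^10 = 1024 ≤ 1832 < 2048).

10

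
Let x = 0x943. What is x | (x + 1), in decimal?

x = 100101000011 = 2371
x + 1 = 100101000100
OR    = 100101000111 = 2375
(x | (x + 1) sets the lowest cleared bit.)

2375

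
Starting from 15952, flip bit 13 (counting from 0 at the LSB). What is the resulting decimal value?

7760

x = 11111001010000
bit 13 is currently 1; toggle it via x ^ (1 << 13) = x ^ 8192
→ 01111001010000 = 7760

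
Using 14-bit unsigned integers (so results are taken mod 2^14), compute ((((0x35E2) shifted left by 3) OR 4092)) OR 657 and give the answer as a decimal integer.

12285

0x35E2 = 11010111100010
→ shifted left by 3 (mod 2^14) → 10111100010000 = 12048
4092 = 00111111111100
→ OR → 10111111111100 = 12284
657 = 00001010010001
→ OR → 10111111111101 = 12285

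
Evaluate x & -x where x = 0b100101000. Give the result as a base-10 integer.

8

x = 100101000 = 296
-x (two's complement) = …011011000
AND   = 000001000 = 8
(x & -x isolates the lowest set bit of x.)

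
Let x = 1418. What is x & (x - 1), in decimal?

x = 10110001010 = 1418
x - 1 = 10110001001
AND   = 10110001000 = 1416
(x & (x - 1) clears the lowest set bit of x.)

1416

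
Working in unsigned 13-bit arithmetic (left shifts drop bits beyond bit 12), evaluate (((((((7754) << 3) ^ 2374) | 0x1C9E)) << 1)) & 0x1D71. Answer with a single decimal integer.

7754 = 1111001001010
→ << 3 (mod 2^13) → 1001001010000 = 4688
2374 = 0100101000110
→ ^ → 1101100010110 = 6934
0x1C9E = 1110010011110
→ | → 1111110011110 = 8094
→ << 1 (mod 2^13) → 1111100111100 = 7996
0x1D71 = 1110101110001
→ & → 1110100110000 = 7472

7472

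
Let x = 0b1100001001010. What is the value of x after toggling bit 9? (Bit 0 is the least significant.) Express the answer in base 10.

6730

x = 1100001001010
bit 9 is currently 0; toggle it via x ^ (1 << 9) = x ^ 512
→ 1101001001010 = 6730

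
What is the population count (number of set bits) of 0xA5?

0xA5 = 10100101
Count the 1s: 1 + 1 + 1 + 1 = 4

4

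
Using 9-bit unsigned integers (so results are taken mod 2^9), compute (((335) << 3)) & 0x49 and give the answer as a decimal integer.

335 = 101001111
→ << 3 (mod 2^9) → 001111000 = 120
0x49 = 001001001
→ & → 001001000 = 72

72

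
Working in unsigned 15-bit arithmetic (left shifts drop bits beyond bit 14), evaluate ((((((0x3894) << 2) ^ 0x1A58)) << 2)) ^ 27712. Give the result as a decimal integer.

3168

0x3894 = 011100010010100
→ << 2 (mod 2^15) → 110001001010000 = 25168
0x1A58 = 001101001011000
→ ^ → 111100000001000 = 30728
→ << 2 (mod 2^15) → 110000000100000 = 24608
27712 = 110110001000000
→ ^ → 000110001100000 = 3168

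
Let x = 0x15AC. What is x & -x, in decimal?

4

x = 1010110101100 = 5548
-x (two's complement) = …0101001010100
AND   = 0000000000100 = 4
(x & -x isolates the lowest set bit of x.)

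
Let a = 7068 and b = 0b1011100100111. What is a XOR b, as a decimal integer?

7068 = 1101110011100
b = 1011100100111
XOR → 0110010111011 = 3259

3259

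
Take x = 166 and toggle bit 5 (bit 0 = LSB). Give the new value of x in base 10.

x = 0010100110
bit 5 is currently 1; toggle it via x ^ (1 << 5) = x ^ 32
→ 0010000110 = 134

134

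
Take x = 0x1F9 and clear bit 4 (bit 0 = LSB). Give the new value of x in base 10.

x = 111111001
bit 4 is currently 1; clear it via x & ~(1 << 4) = x & ~16
→ 111101001 = 489

489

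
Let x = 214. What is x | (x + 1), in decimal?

x = 11010110 = 214
x + 1 = 11010111
OR    = 11010111 = 215
(x | (x + 1) sets the lowest cleared bit.)

215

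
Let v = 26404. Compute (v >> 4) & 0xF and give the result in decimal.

v = 110011100100100
Shift right by 4: 11001110010
Mask low 4 bits: 0010 = 2

2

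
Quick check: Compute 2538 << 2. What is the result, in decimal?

2538 = 00100111101010
shift left by 2 → 10011110101000 = 10152
(equivalently, 2538 × 2^2 = 2538 × 4)

10152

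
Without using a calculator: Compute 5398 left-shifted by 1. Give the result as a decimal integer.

5398 = 01010100010110
shift left by 1 → 10101000101100 = 10796
(equivalently, 5398 × 2^1 = 5398 × 2)

10796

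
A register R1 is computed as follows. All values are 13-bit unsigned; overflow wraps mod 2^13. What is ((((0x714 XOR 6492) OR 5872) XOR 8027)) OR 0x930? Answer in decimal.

0x714 = 0011100010100
6492 = 1100101011100
→ XOR → 1111001001000 = 7752
5872 = 1011011110000
→ OR → 1111011111000 = 7928
8027 = 1111101011011
→ XOR → 0000110100011 = 419
0x930 = 0100100110000
→ OR → 0100110110011 = 2483

2483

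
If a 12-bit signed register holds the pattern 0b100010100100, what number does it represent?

pattern = 100010100100 (MSB is 1 ⇒ negative)
Invert: 011101011011, add 1 → 011101011100 = 1884, so the value is -1884.
(Equivalently: 2212 - 2^12 = 2212 - 4096 = -1884.)

-1884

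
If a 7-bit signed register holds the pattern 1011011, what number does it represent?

pattern = 1011011 (MSB is 1 ⇒ negative)
Invert: 0100100, add 1 → 0100101 = 37, so the value is -37.
(Equivalently: 91 - 2^7 = 91 - 128 = -37.)

-37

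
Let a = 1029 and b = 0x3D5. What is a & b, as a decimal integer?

1029 = 10000000101
0x3D5 = 01111010101
AND → 00000000101 = 5

5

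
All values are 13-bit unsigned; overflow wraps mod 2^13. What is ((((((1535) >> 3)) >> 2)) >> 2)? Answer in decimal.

1535 = 0010111111111
→ >> 3 → 0000010111111 = 191
→ >> 2 → 0000000101111 = 47
→ >> 2 → 0000000001011 = 11

11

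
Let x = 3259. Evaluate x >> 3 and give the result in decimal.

3259 = 110010111011
shift right by 3 → 000110010111 = 407
(equivalently, floor(3259 / 8))

407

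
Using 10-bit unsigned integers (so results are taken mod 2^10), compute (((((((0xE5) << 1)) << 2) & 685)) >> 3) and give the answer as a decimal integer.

0xE5 = 0011100101
→ << 1 (mod 2^10) → 0111001010 = 458
→ << 2 (mod 2^10) → 1100101000 = 808
685 = 1010101101
→ & → 1000101000 = 552
→ >> 3 → 0001000101 = 69

69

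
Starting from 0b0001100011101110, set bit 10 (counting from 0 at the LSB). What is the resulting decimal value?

7406

x = 0001100011101110
bit 10 is currently 0; set it via x | (1 << 10) = x | 1024
→ 0001110011101110 = 7406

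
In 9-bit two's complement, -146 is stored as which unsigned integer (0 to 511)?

366

146 in 9 bits: 010010010
Invert: 101101101
Add 1:  101101110 = 366
(Check: 2^9 - 146 = 512 - 146 = 366.)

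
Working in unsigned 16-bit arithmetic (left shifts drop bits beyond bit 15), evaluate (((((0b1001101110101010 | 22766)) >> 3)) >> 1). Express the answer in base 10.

3518

0b1001101110101010 = 1001101110101010
22766 = 0101100011101110
→ | → 1101101111101110 = 56302
→ >> 3 → 0001101101111101 = 7037
→ >> 1 → 0000110110111110 = 3518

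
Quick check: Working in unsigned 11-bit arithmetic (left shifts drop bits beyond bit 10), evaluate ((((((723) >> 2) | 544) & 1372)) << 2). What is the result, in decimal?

80

723 = 01011010011
→ >> 2 → 00010110100 = 180
544 = 01000100000
→ | → 01010110100 = 692
1372 = 10101011100
→ & → 00000010100 = 20
→ << 2 (mod 2^11) → 00001010000 = 80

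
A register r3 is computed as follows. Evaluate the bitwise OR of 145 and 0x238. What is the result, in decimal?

145 = 0010010001
0x238 = 1000111000
 OR → 1010111001 = 697

697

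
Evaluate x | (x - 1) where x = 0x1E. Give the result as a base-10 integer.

x = 11110 = 30
x - 1 = 11101
OR    = 11111 = 31
(x | (x - 1) sets all bits below the lowest set bit.)

31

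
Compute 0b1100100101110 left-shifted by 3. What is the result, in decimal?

51568

x = 0001100100101110
shift left by 3 → 1100100101110000 = 51568
(equivalently, 6446 × 2^3 = 6446 × 8)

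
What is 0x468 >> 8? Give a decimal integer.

4

0x468 = 10001101000
shift right by 8 → 00000000100 = 4
(equivalently, floor(1128 / 256))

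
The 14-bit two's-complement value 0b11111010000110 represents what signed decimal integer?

-378

pattern = 11111010000110 (MSB is 1 ⇒ negative)
Invert: 00000101111001, add 1 → 00000101111010 = 378, so the value is -378.
(Equivalently: 16006 - 2^14 = 16006 - 16384 = -378.)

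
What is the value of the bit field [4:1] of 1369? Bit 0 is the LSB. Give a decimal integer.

v = 10101011001
Shift right by 1: 1010101100
Mask low 4 bits: 1100 = 12

12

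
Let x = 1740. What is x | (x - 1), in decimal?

x = 11011001100 = 1740
x - 1 = 11011001011
OR    = 11011001111 = 1743
(x | (x - 1) sets all bits below the lowest set bit.)

1743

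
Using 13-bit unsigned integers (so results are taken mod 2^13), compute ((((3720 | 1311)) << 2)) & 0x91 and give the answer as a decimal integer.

16

3720 = 0111010001000
1311 = 0010100011111
→ | → 0111110011111 = 3999
→ << 2 (mod 2^13) → 1111001111100 = 7804
0x91 = 0000010010001
→ & → 0000000010000 = 16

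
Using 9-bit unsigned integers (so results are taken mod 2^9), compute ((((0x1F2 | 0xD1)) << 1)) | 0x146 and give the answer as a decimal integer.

486

0x1F2 = 111110010
0xD1 = 011010001
→ | → 111110011 = 499
→ << 1 (mod 2^9) → 111100110 = 486
0x146 = 101000110
→ | → 111100110 = 486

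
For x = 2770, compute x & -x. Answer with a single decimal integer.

x = 101011010010 = 2770
-x (two's complement) = …010100101110
AND   = 000000000010 = 2
(x & -x isolates the lowest set bit of x.)

2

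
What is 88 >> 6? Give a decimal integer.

1

88 = 1011000
shift right by 6 → 0000001 = 1
(equivalently, floor(88 / 64))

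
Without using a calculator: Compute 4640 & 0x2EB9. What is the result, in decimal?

4640 = 01001000100000
0x2EB9 = 10111010111001
AND → 00001000100000 = 544

544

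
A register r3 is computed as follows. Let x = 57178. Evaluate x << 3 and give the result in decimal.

57178 = 0001101111101011010
shift left by 3 → 1101111101011010000 = 457424
(equivalently, 57178 × 2^3 = 57178 × 8)

457424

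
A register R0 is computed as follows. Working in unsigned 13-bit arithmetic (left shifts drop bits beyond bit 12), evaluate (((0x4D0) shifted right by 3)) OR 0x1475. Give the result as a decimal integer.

0x4D0 = 0010011010000
→ shifted right by 3 → 0000010011010 = 154
0x1475 = 1010001110101
→ OR → 1010011111111 = 5375

5375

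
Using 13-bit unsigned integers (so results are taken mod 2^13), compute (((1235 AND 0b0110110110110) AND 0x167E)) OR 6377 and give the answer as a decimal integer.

1235 = 0010011010011
0b0110110110110 = 0110110110110
→ AND → 0010010010010 = 1170
0x167E = 1011001111110
→ AND → 0010000010010 = 1042
6377 = 1100011101001
→ OR → 1110011111011 = 7419

7419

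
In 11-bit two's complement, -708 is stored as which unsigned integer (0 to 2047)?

1340

708 in 11 bits: 01011000100
Invert: 10100111011
Add 1:  10100111100 = 1340
(Check: 2^11 - 708 = 2048 - 708 = 1340.)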